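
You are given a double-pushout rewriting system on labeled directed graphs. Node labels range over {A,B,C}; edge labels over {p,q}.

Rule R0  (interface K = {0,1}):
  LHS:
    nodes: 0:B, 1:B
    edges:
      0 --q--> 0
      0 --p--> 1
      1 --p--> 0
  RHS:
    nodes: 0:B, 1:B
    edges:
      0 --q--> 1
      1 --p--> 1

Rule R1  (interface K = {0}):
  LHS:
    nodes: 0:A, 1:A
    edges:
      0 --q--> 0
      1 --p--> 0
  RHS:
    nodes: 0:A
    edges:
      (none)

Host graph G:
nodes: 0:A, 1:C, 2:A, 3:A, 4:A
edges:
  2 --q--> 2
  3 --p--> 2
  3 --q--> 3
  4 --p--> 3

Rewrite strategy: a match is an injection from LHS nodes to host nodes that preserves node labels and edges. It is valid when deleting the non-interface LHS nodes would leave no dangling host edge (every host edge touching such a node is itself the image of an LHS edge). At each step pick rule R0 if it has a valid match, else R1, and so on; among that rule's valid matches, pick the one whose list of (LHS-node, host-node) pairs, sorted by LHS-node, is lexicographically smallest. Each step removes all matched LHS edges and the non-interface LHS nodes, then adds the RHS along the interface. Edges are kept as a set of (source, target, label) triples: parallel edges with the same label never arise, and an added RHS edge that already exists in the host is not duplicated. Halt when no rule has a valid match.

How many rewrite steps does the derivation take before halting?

start.  V:5 E:4  edges: 2-q->2 3-p->2 3-q->3 4-p->3
1. fire R1 via {0↦3, 1↦4}  →  V:4 E:2  edges: 2-q->2 3-p->2
2. fire R1 via {0↦2, 1↦3}  →  V:3 E:0  edges: ∅
normal form: no rule applies after step 2

Answer: 2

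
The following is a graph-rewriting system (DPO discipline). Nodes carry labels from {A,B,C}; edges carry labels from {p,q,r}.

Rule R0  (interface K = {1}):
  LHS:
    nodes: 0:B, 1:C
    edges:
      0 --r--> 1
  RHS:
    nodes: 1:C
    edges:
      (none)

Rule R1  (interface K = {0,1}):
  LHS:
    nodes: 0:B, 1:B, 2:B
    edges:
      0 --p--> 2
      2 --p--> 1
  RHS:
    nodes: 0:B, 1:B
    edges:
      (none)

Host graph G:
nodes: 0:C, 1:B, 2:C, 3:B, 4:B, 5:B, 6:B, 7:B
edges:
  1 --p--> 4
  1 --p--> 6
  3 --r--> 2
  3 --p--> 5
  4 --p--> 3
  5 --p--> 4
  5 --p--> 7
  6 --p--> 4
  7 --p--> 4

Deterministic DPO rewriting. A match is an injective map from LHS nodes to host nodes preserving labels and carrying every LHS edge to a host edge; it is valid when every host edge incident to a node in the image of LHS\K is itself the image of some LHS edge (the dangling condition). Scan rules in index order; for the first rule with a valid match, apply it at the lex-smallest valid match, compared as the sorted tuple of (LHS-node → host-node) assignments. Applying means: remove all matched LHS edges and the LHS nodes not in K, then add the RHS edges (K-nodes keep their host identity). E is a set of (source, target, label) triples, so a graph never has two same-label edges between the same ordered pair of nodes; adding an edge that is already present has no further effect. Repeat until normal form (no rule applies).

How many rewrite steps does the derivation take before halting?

initial: |V|=8 |E|=9  E = 1-p->4 1-p->6 3-r->2 3-p->5 4-p->3 5-p->4 5-p->7 6-p->4 7-p->4
step 1: apply R1 at {0↦1, 1↦4, 2↦6}  → |V|=7 |E|=7  E = 1-p->4 3-r->2 3-p->5 4-p->3 5-p->4 5-p->7 7-p->4
step 2: apply R1 at {0↦5, 1↦4, 2↦7}  → |V|=6 |E|=5  E = 1-p->4 3-r->2 3-p->5 4-p->3 5-p->4
step 3: apply R1 at {0↦3, 1↦4, 2↦5}  → |V|=5 |E|=3  E = 1-p->4 3-r->2 4-p->3
step 4: apply R1 at {0↦1, 1↦3, 2↦4}  → |V|=4 |E|=1  E = 3-r->2
step 5: apply R0 at {0↦3, 1↦2}  → |V|=3 |E|=0  E = ∅
halt: no rule applies after step 5

Answer: 5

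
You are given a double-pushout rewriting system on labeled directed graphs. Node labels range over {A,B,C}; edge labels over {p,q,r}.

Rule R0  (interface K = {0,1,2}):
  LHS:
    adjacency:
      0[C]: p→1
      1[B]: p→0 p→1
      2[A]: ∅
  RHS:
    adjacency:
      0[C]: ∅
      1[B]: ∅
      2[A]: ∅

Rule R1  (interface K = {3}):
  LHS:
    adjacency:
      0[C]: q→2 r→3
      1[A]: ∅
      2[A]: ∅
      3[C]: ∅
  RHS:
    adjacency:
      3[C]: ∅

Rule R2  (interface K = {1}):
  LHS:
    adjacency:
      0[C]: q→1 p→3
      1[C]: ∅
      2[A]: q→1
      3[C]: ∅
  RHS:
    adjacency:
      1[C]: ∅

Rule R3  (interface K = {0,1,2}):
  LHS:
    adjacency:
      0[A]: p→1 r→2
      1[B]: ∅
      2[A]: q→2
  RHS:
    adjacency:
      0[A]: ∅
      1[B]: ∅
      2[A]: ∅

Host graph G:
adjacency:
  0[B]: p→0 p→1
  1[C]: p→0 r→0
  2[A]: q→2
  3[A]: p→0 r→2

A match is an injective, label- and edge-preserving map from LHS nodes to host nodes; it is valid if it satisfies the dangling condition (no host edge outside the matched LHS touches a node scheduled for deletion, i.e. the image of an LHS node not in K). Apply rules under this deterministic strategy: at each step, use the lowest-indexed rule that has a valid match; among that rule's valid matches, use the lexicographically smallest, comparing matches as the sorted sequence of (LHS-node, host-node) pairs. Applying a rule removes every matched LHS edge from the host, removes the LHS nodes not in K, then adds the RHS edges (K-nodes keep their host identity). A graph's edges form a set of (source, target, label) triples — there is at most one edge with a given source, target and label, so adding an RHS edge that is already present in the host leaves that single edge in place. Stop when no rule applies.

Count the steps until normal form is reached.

Answer: 2

Rewrite trace:
initial: |V|=4 |E|=7  E = 0-p->0 0-p->1 1-p->0 1-r->0 2-q->2 3-p->0 3-r->2
step 1: apply R0 at {0↦1, 1↦0, 2↦2}  → |V|=4 |E|=4  E = 1-r->0 2-q->2 3-p->0 3-r->2
step 2: apply R3 at {0↦3, 1↦0, 2↦2}  → |V|=4 |E|=1  E = 1-r->0
halt: no rule applies after step 2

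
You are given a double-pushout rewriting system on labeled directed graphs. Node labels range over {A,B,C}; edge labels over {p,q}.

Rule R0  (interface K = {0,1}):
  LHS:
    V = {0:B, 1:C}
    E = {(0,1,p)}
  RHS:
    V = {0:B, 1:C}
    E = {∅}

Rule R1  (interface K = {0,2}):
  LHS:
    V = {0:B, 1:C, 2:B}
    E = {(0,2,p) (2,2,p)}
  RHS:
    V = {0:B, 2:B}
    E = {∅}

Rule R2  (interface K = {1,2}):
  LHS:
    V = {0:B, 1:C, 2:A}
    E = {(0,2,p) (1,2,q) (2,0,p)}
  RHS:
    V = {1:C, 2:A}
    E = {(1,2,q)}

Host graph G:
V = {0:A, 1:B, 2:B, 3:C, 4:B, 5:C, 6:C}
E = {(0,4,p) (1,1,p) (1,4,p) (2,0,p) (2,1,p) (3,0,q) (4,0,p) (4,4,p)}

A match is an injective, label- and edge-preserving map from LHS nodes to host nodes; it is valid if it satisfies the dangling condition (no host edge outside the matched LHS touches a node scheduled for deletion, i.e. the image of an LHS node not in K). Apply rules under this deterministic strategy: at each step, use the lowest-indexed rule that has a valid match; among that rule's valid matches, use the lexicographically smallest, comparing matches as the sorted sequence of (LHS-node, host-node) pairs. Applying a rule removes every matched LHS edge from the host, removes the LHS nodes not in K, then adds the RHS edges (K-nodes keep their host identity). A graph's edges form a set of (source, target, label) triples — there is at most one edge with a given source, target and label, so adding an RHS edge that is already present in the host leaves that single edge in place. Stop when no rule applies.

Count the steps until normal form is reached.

Answer: 3

Derivation:
start.  V:7 E:8  edges: 0-p->4 1-p->1 1-p->4 2-p->0 2-p->1 3-q->0 4-p->0 4-p->4
1. fire R1 via {0↦1, 1↦5, 2↦4}  →  V:6 E:6  edges: 0-p->4 1-p->1 2-p->0 2-p->1 3-q->0 4-p->0
2. fire R1 via {0↦2, 1↦6, 2↦1}  →  V:5 E:4  edges: 0-p->4 2-p->0 3-q->0 4-p->0
3. fire R2 via {0↦4, 1↦3, 2↦0}  →  V:4 E:2  edges: 2-p->0 3-q->0
final graph: no rule applies after step 3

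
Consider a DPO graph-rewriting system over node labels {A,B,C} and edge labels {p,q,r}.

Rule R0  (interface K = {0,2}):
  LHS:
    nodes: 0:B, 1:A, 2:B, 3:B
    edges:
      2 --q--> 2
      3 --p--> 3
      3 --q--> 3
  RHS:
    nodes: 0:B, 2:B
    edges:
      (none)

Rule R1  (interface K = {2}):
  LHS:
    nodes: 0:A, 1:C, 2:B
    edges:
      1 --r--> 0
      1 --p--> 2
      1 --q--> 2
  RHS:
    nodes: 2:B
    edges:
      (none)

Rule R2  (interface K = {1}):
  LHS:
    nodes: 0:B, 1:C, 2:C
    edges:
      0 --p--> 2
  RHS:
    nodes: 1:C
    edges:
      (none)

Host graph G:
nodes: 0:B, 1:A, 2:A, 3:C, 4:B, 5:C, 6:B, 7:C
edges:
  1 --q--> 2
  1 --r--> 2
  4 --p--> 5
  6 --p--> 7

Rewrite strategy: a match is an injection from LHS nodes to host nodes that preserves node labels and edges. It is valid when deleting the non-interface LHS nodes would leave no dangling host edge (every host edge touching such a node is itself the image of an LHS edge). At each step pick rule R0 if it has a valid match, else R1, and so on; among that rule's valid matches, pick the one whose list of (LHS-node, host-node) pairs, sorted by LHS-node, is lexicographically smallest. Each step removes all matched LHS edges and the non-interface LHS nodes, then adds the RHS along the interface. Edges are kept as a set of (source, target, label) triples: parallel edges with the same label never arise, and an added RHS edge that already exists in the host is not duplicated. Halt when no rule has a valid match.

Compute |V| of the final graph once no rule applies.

initial: |V|=8 |E|=4  E = 1-q->2 1-r->2 4-p->5 6-p->7
step 1: apply R2 at {0↦4, 1↦3, 2↦5}  → |V|=6 |E|=3  E = 1-q->2 1-r->2 6-p->7
step 2: apply R2 at {0↦6, 1↦3, 2↦7}  → |V|=4 |E|=2  E = 1-q->2 1-r->2
halt: no rule applies after step 2
NF nodes: {0:B, 1:A, 2:A, 3:C}

Answer: 4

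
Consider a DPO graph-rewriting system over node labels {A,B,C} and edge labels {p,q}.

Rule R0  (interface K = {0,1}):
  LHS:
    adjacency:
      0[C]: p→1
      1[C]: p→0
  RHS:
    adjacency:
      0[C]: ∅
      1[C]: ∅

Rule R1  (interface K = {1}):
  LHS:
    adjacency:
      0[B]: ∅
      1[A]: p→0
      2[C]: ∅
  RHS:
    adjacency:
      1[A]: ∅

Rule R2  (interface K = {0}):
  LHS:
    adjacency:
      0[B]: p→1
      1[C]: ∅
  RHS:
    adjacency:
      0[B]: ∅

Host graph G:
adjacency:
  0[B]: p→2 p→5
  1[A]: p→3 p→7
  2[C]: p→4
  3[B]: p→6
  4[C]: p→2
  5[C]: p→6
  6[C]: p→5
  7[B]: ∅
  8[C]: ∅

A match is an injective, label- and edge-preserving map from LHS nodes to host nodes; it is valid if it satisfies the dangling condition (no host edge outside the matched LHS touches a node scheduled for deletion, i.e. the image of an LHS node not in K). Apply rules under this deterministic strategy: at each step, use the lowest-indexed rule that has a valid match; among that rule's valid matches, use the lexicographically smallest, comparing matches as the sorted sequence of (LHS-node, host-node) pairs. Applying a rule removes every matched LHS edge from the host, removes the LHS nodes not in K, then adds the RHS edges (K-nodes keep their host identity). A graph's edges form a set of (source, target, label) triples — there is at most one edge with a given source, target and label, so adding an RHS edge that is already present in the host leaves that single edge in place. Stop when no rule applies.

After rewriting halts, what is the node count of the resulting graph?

initial: |V|=9 |E|=9  E = 0-p->2 0-p->5 1-p->3 1-p->7 2-p->4 3-p->6 4-p->2 5-p->6 6-p->5
step 1: apply R0 at {0↦2, 1↦4}  → |V|=9 |E|=7  E = 0-p->2 0-p->5 1-p->3 1-p->7 3-p->6 5-p->6 6-p->5
step 2: apply R0 at {0↦5, 1↦6}  → |V|=9 |E|=5  E = 0-p->2 0-p->5 1-p->3 1-p->7 3-p->6
step 3: apply R1 at {0↦7, 1↦1, 2↦4}  → |V|=7 |E|=4  E = 0-p->2 0-p->5 1-p->3 3-p->6
step 4: apply R2 at {0↦0, 1↦2}  → |V|=6 |E|=3  E = 0-p->5 1-p->3 3-p->6
step 5: apply R2 at {0↦0, 1↦5}  → |V|=5 |E|=2  E = 1-p->3 3-p->6
step 6: apply R2 at {0↦3, 1↦6}  → |V|=4 |E|=1  E = 1-p->3
step 7: apply R1 at {0↦3, 1↦1, 2↦8}  → |V|=2 |E|=0  E = ∅
final graph: no rule applies after step 7
NF nodes: {0:B, 1:A}

Answer: 2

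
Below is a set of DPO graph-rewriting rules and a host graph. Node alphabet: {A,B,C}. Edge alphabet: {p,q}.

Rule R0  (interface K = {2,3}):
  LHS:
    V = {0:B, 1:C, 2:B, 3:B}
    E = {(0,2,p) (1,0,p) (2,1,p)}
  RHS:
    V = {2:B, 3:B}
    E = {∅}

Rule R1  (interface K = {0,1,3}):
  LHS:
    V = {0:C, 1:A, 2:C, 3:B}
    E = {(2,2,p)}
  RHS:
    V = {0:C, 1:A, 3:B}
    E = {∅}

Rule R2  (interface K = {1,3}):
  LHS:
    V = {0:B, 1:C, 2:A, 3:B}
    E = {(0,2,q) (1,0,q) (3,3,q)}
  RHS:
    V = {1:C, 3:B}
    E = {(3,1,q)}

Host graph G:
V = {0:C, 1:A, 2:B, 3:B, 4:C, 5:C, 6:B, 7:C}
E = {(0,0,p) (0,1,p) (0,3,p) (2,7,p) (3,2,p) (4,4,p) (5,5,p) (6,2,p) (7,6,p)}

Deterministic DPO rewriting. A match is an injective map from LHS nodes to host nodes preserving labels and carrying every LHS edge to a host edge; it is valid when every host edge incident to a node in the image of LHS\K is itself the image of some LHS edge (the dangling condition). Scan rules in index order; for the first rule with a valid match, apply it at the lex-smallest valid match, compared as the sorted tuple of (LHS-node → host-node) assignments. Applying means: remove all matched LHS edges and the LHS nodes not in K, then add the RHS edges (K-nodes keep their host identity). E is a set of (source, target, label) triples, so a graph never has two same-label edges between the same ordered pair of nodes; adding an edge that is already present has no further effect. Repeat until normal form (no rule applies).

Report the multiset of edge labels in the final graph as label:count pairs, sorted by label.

[0] host  ⇒  8 nodes, 9 edges  {0-p->0 0-p->1 0-p->3 2-p->7 3-p->2 4-p->4 5-p->5 6-p->2 7-p->6}
[1] R0 @ {0↦6, 1↦7, 2↦2, 3↦3}  ⇒  6 nodes, 6 edges  {0-p->0 0-p->1 0-p->3 3-p->2 4-p->4 5-p->5}
[2] R1 @ {0↦0, 1↦1, 2↦4, 3↦2}  ⇒  5 nodes, 5 edges  {0-p->0 0-p->1 0-p->3 3-p->2 5-p->5}
[3] R1 @ {0↦0, 1↦1, 2↦5, 3↦2}  ⇒  4 nodes, 4 edges  {0-p->0 0-p->1 0-p->3 3-p->2}
normal form: no rule applies after step 3
NF edges: [(0, 0, 'p'), (0, 1, 'p'), (0, 3, 'p'), (3, 2, 'p')]

Answer: p:4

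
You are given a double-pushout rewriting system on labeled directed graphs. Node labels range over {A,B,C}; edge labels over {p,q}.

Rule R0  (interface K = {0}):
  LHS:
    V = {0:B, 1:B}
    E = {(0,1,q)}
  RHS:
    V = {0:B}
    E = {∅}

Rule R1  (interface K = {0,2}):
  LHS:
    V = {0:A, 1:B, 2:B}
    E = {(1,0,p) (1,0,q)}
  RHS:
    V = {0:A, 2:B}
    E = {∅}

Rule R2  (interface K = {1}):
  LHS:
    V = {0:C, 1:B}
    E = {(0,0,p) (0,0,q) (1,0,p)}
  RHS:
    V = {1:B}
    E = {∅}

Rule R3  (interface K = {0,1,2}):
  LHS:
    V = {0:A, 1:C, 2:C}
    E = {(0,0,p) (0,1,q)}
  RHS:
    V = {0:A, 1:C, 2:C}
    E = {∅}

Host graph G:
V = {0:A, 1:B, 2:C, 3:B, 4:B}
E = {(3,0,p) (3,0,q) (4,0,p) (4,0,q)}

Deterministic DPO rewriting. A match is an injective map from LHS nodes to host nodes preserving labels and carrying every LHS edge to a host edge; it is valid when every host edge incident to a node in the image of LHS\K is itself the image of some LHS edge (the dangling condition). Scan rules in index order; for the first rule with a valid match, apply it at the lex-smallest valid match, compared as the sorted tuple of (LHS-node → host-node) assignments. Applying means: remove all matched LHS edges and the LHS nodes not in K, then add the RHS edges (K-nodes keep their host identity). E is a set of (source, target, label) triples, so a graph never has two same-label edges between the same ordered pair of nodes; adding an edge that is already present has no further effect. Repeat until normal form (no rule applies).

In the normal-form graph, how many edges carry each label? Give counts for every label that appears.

Answer: (no edges)

Steps:
initial: |V|=5 |E|=4  E = 3-p->0 3-q->0 4-p->0 4-q->0
step 1: apply R1 at {0↦0, 1↦3, 2↦1}  → |V|=4 |E|=2  E = 4-p->0 4-q->0
step 2: apply R1 at {0↦0, 1↦4, 2↦1}  → |V|=3 |E|=0  E = ∅
halt: no rule applies after step 2
NF edges: []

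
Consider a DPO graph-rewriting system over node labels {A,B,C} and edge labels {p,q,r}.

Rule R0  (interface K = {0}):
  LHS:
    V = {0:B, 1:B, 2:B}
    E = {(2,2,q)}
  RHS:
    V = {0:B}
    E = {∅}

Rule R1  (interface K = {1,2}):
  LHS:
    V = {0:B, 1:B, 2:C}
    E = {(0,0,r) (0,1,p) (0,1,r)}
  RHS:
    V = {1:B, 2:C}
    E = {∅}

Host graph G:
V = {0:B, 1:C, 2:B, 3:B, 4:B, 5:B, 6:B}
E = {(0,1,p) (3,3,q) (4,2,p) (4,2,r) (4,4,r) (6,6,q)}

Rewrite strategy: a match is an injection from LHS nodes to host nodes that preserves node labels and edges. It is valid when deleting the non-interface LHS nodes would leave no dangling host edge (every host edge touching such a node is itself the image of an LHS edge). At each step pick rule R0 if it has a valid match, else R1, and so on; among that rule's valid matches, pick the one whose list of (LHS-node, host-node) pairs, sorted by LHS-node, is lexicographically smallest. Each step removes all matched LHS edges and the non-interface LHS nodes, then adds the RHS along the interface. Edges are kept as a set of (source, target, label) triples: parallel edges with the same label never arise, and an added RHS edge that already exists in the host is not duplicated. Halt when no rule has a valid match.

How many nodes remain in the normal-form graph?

start.  V:7 E:6  edges: 0-p->1 3-q->3 4-p->2 4-r->2 4-r->4 6-q->6
1. fire R0 via {0↦0, 1↦5, 2↦3}  →  V:5 E:5  edges: 0-p->1 4-p->2 4-r->2 4-r->4 6-q->6
2. fire R1 via {0↦4, 1↦2, 2↦1}  →  V:4 E:2  edges: 0-p->1 6-q->6
3. fire R0 via {0↦0, 1↦2, 2↦6}  →  V:2 E:1  edges: 0-p->1
halt: no rule applies after step 3
NF nodes: {0:B, 1:C}

Answer: 2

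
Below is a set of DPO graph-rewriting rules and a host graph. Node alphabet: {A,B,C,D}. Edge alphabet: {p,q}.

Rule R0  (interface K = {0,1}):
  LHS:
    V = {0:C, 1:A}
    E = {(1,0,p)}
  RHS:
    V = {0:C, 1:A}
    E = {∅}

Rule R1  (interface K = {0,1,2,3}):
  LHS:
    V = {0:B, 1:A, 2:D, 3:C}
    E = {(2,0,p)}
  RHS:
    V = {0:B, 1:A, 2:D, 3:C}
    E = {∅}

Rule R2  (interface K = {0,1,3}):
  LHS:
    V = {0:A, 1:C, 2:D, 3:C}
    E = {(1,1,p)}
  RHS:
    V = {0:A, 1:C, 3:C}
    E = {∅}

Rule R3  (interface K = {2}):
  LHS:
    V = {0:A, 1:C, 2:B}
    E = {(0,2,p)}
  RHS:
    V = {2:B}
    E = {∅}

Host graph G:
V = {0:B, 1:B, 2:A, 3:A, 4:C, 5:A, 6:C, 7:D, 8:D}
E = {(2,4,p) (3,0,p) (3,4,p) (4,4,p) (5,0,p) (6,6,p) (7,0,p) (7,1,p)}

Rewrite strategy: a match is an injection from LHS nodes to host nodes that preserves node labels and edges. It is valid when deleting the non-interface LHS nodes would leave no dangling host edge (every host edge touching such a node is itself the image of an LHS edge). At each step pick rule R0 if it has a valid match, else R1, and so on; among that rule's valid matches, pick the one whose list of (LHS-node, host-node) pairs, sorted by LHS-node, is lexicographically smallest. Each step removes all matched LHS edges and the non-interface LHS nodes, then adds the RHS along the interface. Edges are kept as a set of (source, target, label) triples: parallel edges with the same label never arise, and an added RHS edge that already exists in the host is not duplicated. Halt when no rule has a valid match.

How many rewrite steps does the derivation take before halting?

start.  V:9 E:8  edges: 2-p->4 3-p->0 3-p->4 4-p->4 5-p->0 6-p->6 7-p->0 7-p->1
1. fire R0 via {0↦4, 1↦2}  →  V:9 E:7  edges: 3-p->0 3-p->4 4-p->4 5-p->0 6-p->6 7-p->0 7-p->1
2. fire R0 via {0↦4, 1↦3}  →  V:9 E:6  edges: 3-p->0 4-p->4 5-p->0 6-p->6 7-p->0 7-p->1
3. fire R1 via {0↦0, 1↦2, 2↦7, 3↦4}  →  V:9 E:5  edges: 3-p->0 4-p->4 5-p->0 6-p->6 7-p->1
4. fire R1 via {0↦1, 1↦2, 2↦7, 3↦4}  →  V:9 E:4  edges: 3-p->0 4-p->4 5-p->0 6-p->6
5. fire R2 via {0↦2, 1↦4, 2↦7, 3↦6}  →  V:8 E:3  edges: 3-p->0 5-p->0 6-p->6
6. fire R2 via {0↦2, 1↦6, 2↦8, 3↦4}  →  V:7 E:2  edges: 3-p->0 5-p->0
7. fire R3 via {0↦3, 1↦4, 2↦0}  →  V:5 E:1  edges: 5-p->0
8. fire R3 via {0↦5, 1↦6, 2↦0}  →  V:3 E:0  edges: ∅
halt: no rule applies after step 8

Answer: 8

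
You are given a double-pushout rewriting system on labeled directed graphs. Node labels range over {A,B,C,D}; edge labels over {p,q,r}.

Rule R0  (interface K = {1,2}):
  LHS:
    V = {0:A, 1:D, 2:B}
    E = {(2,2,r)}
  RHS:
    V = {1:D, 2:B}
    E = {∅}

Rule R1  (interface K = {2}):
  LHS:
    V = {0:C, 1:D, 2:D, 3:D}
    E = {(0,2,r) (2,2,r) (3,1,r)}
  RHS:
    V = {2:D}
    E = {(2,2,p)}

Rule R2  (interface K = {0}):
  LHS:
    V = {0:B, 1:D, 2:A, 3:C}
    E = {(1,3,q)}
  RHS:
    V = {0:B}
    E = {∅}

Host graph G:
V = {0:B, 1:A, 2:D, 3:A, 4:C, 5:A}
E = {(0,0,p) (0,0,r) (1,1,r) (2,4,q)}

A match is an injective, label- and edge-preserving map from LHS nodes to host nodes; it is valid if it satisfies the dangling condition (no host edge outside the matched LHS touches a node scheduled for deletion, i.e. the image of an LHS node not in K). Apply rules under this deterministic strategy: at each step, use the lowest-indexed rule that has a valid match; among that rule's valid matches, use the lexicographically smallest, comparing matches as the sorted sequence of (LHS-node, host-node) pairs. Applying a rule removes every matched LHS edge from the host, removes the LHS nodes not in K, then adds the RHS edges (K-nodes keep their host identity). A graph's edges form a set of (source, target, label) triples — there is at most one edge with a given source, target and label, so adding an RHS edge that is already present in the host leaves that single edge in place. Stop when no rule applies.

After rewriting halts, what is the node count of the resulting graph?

Answer: 2

Derivation:
[0] host  ⇒  6 nodes, 4 edges  {0-p->0 0-r->0 1-r->1 2-q->4}
[1] R0 @ {0↦3, 1↦2, 2↦0}  ⇒  5 nodes, 3 edges  {0-p->0 1-r->1 2-q->4}
[2] R2 @ {0↦0, 1↦2, 2↦5, 3↦4}  ⇒  2 nodes, 2 edges  {0-p->0 1-r->1}
final graph: no rule applies after step 2
NF nodes: {0:B, 1:A}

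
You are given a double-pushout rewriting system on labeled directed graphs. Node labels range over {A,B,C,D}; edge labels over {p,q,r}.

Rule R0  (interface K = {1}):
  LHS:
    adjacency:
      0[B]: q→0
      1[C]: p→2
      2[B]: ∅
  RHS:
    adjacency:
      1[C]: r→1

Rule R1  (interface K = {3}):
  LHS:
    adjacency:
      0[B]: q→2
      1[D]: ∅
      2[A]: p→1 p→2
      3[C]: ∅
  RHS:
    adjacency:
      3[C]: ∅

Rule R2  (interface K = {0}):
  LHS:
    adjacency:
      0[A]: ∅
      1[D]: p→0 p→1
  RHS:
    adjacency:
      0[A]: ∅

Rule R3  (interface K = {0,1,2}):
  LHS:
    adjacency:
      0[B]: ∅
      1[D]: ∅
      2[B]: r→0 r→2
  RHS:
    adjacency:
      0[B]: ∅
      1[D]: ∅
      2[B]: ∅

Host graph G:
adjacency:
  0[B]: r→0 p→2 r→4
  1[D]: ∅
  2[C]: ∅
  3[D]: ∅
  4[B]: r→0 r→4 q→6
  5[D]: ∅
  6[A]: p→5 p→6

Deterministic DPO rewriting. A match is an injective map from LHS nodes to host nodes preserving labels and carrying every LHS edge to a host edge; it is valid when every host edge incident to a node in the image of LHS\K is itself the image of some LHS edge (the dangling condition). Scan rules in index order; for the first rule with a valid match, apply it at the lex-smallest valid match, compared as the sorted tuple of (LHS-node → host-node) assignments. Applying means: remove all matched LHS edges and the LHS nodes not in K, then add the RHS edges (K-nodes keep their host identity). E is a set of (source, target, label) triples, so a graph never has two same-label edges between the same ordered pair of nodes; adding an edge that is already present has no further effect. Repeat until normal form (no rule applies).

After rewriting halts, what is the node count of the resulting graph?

Answer: 4

Steps:
[0] host  ⇒  7 nodes, 8 edges  {0-r->0 0-p->2 0-r->4 4-r->0 4-r->4 4-q->6 6-p->5 6-p->6}
[1] R3 @ {0↦0, 1↦1, 2↦4}  ⇒  7 nodes, 6 edges  {0-r->0 0-p->2 0-r->4 4-q->6 6-p->5 6-p->6}
[2] R3 @ {0↦4, 1↦1, 2↦0}  ⇒  7 nodes, 4 edges  {0-p->2 4-q->6 6-p->5 6-p->6}
[3] R1 @ {0↦4, 1↦5, 2↦6, 3↦2}  ⇒  4 nodes, 1 edges  {0-p->2}
halt: no rule applies after step 3
NF nodes: {0:B, 1:D, 2:C, 3:D}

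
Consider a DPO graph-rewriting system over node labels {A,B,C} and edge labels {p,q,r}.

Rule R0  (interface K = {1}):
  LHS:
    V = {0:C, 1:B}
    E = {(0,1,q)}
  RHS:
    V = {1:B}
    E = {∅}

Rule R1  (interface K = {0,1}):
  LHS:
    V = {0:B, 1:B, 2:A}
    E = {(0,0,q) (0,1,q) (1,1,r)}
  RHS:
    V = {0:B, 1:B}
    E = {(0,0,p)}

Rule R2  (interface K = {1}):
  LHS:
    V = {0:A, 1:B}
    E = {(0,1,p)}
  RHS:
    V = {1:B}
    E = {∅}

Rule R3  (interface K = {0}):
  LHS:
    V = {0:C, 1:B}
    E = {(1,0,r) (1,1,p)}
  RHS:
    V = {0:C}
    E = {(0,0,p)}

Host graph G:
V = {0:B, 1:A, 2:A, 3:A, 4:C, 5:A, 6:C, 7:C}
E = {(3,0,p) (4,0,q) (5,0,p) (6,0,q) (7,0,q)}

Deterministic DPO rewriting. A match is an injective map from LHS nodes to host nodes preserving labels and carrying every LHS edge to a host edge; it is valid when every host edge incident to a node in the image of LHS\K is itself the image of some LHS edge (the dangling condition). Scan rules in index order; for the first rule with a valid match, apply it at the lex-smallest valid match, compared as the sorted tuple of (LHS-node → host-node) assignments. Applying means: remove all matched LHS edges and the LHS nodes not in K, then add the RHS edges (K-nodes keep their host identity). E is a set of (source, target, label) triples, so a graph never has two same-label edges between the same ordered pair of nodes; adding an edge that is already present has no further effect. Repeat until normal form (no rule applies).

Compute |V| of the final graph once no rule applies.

Answer: 3

Steps:
initial: |V|=8 |E|=5  E = 3-p->0 4-q->0 5-p->0 6-q->0 7-q->0
step 1: apply R0 at {0↦4, 1↦0}  → |V|=7 |E|=4  E = 3-p->0 5-p->0 6-q->0 7-q->0
step 2: apply R0 at {0↦6, 1↦0}  → |V|=6 |E|=3  E = 3-p->0 5-p->0 7-q->0
step 3: apply R0 at {0↦7, 1↦0}  → |V|=5 |E|=2  E = 3-p->0 5-p->0
step 4: apply R2 at {0↦3, 1↦0}  → |V|=4 |E|=1  E = 5-p->0
step 5: apply R2 at {0↦5, 1↦0}  → |V|=3 |E|=0  E = ∅
normal form: no rule applies after step 5
NF nodes: {0:B, 1:A, 2:A}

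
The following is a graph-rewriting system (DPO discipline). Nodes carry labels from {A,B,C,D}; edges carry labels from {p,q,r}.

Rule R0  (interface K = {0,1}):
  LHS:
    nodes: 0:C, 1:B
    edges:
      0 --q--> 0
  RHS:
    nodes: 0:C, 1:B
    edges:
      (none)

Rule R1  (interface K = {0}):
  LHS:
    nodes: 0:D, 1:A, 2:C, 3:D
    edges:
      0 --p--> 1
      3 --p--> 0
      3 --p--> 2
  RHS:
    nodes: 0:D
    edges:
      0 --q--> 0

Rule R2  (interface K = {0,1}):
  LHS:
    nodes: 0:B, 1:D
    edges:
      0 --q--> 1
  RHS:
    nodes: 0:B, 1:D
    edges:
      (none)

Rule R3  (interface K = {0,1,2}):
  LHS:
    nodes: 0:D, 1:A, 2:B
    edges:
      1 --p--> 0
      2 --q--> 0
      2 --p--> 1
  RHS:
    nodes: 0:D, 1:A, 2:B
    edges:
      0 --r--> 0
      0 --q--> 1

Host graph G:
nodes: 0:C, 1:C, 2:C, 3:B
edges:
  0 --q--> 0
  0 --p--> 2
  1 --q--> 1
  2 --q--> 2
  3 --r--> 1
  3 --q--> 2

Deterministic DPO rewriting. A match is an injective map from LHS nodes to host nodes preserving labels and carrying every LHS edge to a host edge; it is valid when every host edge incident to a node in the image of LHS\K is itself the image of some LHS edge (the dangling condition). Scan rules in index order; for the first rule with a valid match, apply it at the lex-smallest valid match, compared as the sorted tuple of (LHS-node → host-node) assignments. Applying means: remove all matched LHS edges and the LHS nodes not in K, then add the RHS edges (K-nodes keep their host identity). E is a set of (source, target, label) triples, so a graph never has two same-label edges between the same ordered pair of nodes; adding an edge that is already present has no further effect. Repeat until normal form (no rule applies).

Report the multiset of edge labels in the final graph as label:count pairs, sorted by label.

Answer: p:1 q:1 r:1

Derivation:
initial: |V|=4 |E|=6  E = 0-q->0 0-p->2 1-q->1 2-q->2 3-r->1 3-q->2
step 1: apply R0 at {0↦0, 1↦3}  → |V|=4 |E|=5  E = 0-p->2 1-q->1 2-q->2 3-r->1 3-q->2
step 2: apply R0 at {0↦1, 1↦3}  → |V|=4 |E|=4  E = 0-p->2 2-q->2 3-r->1 3-q->2
step 3: apply R0 at {0↦2, 1↦3}  → |V|=4 |E|=3  E = 0-p->2 3-r->1 3-q->2
normal form: no rule applies after step 3
NF edges: [(0, 2, 'p'), (3, 1, 'r'), (3, 2, 'q')]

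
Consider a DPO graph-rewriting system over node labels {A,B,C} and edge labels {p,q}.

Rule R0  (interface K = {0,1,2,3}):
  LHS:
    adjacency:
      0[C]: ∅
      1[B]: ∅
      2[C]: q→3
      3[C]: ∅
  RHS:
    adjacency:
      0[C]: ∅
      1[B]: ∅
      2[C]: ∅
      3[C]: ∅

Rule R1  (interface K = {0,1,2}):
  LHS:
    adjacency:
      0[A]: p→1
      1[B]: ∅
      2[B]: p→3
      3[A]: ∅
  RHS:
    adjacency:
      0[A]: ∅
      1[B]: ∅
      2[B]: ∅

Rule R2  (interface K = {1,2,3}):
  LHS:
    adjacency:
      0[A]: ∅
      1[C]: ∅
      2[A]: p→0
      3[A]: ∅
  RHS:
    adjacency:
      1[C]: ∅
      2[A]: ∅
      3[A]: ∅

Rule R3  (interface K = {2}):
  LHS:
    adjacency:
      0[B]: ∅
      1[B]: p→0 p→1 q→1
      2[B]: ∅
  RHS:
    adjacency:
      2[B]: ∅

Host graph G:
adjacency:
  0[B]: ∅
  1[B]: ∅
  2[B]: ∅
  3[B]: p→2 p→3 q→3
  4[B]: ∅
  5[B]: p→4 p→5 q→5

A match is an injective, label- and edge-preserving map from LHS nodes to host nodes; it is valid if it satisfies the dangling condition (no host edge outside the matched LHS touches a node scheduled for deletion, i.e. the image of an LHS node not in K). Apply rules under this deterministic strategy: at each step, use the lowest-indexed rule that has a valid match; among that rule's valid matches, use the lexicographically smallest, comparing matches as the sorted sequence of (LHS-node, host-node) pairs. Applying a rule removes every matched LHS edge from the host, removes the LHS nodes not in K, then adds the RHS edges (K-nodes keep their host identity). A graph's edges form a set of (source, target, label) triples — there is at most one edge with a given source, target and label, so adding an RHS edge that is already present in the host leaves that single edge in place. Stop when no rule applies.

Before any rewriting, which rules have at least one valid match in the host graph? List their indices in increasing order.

R0: no valid match — LHS pattern not found
R1: no valid match — LHS pattern not found
R2: no valid match — LHS pattern not found
R3: 8 valid matches — {0↦2, 1↦3, 2↦0}, {0↦2, 1↦3, 2↦1}, {0↦2, 1↦3, 2↦4} (+5 more)

Answer: [R3]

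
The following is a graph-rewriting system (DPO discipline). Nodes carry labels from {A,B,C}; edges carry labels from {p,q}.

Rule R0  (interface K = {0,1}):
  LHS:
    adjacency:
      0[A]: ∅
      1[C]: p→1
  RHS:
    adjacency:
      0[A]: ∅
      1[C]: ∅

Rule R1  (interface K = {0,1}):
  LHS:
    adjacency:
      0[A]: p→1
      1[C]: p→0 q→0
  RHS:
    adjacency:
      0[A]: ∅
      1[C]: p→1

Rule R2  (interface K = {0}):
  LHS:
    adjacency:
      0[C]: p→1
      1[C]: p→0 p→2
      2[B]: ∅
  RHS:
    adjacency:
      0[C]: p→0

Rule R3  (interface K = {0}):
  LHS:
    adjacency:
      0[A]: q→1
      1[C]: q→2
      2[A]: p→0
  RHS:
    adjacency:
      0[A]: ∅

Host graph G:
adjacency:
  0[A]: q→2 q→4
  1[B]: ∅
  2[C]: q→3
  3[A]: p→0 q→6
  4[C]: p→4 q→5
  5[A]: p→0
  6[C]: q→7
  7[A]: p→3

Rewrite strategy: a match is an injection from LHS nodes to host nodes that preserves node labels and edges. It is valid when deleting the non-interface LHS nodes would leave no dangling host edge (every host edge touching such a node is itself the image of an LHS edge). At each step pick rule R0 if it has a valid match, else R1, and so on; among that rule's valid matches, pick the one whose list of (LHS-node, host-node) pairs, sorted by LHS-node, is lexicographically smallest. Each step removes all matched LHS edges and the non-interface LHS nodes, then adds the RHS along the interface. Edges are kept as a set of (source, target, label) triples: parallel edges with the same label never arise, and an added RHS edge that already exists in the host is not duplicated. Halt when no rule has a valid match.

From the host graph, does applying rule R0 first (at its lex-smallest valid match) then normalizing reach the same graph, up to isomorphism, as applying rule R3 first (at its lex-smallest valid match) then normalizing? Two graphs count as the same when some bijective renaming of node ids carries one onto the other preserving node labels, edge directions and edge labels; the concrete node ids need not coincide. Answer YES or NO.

Answer: YES

Rewrite trace:
branch R0-first: apply at {0↦0, 1↦4} → |E|=9, then 3 more step(s) → NF |V|=2 |E|=0 V={0:A, 1:B} E=∅
branch R3-first: apply at {0↦3, 1↦6, 2↦7} → |E|=7, then 3 more step(s) → NF |V|=2 |E|=0 V={0:A, 1:B} E=∅
graphs isomorphic (equal up to label-preserving node renaming)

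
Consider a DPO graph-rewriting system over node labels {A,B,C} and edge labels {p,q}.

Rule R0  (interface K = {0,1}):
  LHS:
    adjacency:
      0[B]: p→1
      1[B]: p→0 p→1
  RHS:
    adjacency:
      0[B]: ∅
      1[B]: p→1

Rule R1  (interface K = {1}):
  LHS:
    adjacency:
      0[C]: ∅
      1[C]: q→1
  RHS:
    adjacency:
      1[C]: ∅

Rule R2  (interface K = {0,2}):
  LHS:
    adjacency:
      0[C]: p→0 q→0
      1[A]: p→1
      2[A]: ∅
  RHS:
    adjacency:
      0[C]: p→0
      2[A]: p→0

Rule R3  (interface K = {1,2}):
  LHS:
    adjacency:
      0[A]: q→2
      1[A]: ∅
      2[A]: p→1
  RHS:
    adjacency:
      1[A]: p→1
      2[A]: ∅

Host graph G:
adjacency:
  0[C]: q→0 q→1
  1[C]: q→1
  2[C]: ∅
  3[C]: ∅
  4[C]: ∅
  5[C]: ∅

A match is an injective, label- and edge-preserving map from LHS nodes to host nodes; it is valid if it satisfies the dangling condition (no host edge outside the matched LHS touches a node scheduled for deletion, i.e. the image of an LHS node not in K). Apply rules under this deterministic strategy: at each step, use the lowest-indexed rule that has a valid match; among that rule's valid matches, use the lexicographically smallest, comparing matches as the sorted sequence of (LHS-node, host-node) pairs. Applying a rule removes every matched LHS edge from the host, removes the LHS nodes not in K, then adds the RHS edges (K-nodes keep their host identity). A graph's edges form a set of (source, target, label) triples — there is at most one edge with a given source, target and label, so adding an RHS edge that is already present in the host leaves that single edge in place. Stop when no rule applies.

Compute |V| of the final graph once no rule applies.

initial: |V|=6 |E|=3  E = 0-q->0 0-q->1 1-q->1
step 1: apply R1 at {0↦2, 1↦0}  → |V|=5 |E|=2  E = 0-q->1 1-q->1
step 2: apply R1 at {0↦3, 1↦1}  → |V|=4 |E|=1  E = 0-q->1
final graph: no rule applies after step 2
NF nodes: {0:C, 1:C, 4:C, 5:C}

Answer: 4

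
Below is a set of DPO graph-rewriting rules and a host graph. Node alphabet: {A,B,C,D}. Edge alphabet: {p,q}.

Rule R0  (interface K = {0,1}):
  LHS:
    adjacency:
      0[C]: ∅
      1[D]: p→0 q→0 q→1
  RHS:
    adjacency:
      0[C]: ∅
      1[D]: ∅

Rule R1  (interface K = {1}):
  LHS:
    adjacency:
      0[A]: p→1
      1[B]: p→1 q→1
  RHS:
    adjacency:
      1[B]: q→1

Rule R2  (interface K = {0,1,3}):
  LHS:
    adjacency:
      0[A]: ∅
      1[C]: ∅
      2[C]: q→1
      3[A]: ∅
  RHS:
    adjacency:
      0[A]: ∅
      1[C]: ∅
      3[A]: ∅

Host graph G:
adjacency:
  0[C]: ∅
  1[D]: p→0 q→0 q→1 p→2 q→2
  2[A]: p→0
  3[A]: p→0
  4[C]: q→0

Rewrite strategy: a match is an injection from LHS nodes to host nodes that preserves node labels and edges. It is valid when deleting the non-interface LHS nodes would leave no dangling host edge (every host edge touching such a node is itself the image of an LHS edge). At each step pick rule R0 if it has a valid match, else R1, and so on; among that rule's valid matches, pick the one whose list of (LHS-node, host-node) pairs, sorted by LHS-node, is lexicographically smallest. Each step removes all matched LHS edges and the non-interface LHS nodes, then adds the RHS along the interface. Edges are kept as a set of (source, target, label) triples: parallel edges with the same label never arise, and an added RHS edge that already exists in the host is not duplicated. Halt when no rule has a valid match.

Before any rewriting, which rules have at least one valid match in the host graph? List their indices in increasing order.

R0: 1 valid match — {0↦0, 1↦1}
R1: no valid match — LHS pattern not found
R2: 2 valid matches — {0↦2, 1↦0, 2↦4, 3↦3}, {0↦3, 1↦0, 2↦4, 3↦2}

Answer: [R0,R2]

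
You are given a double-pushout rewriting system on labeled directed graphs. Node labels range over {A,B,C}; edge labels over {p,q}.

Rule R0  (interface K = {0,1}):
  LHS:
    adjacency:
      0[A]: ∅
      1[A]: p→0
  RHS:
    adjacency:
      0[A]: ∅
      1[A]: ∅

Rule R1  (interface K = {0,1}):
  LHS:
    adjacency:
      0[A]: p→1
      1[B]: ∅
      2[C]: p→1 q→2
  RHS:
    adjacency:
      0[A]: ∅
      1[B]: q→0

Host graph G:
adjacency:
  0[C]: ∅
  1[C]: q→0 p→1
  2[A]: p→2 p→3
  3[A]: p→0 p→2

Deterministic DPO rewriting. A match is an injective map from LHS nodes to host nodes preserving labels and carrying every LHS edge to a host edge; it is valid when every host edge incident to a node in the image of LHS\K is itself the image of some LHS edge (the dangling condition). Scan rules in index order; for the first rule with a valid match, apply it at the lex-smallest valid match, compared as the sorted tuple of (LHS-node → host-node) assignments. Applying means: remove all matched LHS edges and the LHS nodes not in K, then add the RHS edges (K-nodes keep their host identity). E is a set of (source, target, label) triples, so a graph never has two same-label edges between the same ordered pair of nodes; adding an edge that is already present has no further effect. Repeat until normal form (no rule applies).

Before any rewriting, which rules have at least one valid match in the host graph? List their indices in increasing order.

Answer: [R0]

Rewrite trace:
R0: 2 valid matches — {0↦2, 1↦3}, {0↦3, 1↦2}
R1: no valid match — LHS pattern not found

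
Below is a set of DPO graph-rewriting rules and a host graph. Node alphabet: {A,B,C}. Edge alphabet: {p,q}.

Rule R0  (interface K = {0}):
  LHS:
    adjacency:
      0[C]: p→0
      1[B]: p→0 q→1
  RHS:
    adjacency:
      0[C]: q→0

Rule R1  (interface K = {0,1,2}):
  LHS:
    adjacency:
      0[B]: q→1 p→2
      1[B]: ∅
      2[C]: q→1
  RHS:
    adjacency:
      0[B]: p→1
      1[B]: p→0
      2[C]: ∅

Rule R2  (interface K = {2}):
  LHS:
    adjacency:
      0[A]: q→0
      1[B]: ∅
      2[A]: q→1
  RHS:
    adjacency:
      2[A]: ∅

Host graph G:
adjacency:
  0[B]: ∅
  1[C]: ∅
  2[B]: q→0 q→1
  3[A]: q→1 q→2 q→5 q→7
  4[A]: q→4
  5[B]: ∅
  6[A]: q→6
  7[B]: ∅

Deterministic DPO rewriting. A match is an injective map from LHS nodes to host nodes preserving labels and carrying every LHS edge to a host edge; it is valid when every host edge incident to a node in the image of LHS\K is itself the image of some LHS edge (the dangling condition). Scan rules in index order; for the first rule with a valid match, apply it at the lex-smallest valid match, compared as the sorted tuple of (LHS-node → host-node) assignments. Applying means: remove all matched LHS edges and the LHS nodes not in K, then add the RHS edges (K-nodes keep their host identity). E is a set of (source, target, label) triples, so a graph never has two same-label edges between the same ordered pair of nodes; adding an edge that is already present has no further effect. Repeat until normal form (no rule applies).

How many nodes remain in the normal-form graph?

Answer: 4

Rewrite trace:
[0] host  ⇒  8 nodes, 8 edges  {2-q->0 2-q->1 3-q->1 3-q->2 3-q->5 3-q->7 4-q->4 6-q->6}
[1] R2 @ {0↦4, 1↦5, 2↦3}  ⇒  6 nodes, 6 edges  {2-q->0 2-q->1 3-q->1 3-q->2 3-q->7 6-q->6}
[2] R2 @ {0↦6, 1↦7, 2↦3}  ⇒  4 nodes, 4 edges  {2-q->0 2-q->1 3-q->1 3-q->2}
normal form: no rule applies after step 2
NF nodes: {0:B, 1:C, 2:B, 3:A}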